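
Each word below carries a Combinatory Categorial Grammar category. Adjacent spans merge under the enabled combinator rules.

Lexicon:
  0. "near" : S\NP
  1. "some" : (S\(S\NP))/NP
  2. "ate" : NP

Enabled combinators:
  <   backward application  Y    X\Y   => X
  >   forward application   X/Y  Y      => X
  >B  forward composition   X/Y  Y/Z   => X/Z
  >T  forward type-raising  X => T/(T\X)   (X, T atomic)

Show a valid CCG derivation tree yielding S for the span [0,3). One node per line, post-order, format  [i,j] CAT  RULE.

[0,1] S\NP  lex  "near"
[1,2] (S\(S\NP))/NP  lex  "some"
[2,3] NP  lex  "ate"
[1,3] S\(S\NP)  >  k=2
[0,3] S  <  k=1

[0,3] S   <
  [0,1] "near" : S\NP
  [1,3] S\(S\NP)   >
    [1,2] "some" : (S\(S\NP))/NP
    [2,3] "ate" : NP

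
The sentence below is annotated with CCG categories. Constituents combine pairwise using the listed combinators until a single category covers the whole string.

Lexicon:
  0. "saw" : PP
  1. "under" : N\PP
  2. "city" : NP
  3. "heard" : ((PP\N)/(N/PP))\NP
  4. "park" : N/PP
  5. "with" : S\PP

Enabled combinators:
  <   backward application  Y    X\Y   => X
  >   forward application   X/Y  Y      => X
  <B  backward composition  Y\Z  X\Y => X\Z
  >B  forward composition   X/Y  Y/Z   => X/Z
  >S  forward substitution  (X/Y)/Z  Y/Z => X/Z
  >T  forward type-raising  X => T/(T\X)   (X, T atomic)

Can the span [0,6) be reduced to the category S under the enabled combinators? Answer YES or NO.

YES

[0,6] S   <
  [0,5] PP   <
    [0,2] N   >
      [0,1] N/(N\PP)   >T
        [0,1] "saw" : PP
      [1,2] "under" : N\PP
    [2,5] PP\N   >
      [2,4] (PP\N)/(N/PP)   <
        [2,3] "city" : NP
        [3,4] "heard" : ((PP\N)/(N/PP))\NP
      [4,5] "park" : N/PP
  [5,6] "with" : S\PP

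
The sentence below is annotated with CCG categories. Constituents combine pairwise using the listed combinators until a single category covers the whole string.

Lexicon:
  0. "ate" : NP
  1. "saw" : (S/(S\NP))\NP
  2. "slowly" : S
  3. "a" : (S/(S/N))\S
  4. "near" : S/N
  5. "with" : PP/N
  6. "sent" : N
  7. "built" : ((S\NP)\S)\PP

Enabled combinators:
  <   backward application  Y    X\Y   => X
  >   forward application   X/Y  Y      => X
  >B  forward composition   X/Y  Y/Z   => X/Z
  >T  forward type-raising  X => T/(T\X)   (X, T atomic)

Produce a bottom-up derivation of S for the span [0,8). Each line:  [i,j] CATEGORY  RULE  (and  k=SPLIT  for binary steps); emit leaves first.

[0,8] S   >
  [0,2] S/(S\NP)   <
    [0,1] "ate" : NP
    [1,2] "saw" : (S/(S\NP))\NP
  [2,8] S\NP   <
    [2,5] S   >
      [2,4] S/(S/N)   <
        [2,3] "slowly" : S
        [3,4] "a" : (S/(S/N))\S
      [4,5] "near" : S/N
    [5,8] (S\NP)\S   <
      [5,7] PP   >
        [5,6] "with" : PP/N
        [6,7] "sent" : N
      [7,8] "built" : ((S\NP)\S)\PP

[0,1] NP  lex  "ate"
[1,2] (S/(S\NP))\NP  lex  "saw"
[0,2] S/(S\NP)  <  k=1
[2,3] S  lex  "slowly"
[3,4] (S/(S/N))\S  lex  "a"
[2,4] S/(S/N)  <  k=3
[4,5] S/N  lex  "near"
[2,5] S  >  k=4
[5,6] PP/N  lex  "with"
[6,7] N  lex  "sent"
[5,7] PP  >  k=6
[7,8] ((S\NP)\S)\PP  lex  "built"
[5,8] (S\NP)\S  <  k=7
[2,8] S\NP  <  k=5
[0,8] S  >  k=2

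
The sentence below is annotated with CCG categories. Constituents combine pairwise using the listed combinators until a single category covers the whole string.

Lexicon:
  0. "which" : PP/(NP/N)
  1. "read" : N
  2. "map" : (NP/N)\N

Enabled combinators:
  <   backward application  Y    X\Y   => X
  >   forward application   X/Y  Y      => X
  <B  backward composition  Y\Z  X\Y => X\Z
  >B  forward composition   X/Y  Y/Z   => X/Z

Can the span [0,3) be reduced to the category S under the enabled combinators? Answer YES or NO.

PP/(NP/N) N (NP/N)\N
CKY chart[0,3] = {PP}; S ∉ chart

NO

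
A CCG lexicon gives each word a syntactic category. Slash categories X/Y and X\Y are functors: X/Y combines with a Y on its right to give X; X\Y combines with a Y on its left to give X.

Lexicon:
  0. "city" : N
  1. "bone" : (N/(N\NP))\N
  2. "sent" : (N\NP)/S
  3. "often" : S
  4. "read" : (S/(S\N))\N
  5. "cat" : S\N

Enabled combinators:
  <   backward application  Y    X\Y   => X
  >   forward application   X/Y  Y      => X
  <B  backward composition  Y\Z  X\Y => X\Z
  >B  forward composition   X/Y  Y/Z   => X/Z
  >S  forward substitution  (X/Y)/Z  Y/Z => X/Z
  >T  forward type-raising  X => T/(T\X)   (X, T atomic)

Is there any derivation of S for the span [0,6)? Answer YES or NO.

YES

[0,6] S   >
  [0,5] S/(S\N)   <
    [0,4] N   >
      [0,2] N/(N\NP)   <
        [0,1] "city" : N
        [1,2] "bone" : (N/(N\NP))\N
      [2,4] N\NP   >
        [2,3] "sent" : (N\NP)/S
        [3,4] "often" : S
    [4,5] "read" : (S/(S\N))\N
  [5,6] "cat" : S\N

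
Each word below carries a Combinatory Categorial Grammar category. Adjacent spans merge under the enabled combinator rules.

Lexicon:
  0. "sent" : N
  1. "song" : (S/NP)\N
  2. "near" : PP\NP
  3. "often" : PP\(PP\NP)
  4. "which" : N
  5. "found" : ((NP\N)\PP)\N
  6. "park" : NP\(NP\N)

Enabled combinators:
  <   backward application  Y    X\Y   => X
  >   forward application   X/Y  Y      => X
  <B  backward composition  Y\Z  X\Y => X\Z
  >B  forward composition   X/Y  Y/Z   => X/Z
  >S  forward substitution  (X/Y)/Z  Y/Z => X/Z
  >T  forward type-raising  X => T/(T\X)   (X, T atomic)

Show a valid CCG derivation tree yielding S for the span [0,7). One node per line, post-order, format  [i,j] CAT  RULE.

[0,1] N  lex  "sent"
[1,2] (S/NP)\N  lex  "song"
[0,2] S/NP  <  k=1
[2,3] PP\NP  lex  "near"
[3,4] PP\(PP\NP)  lex  "often"
[2,4] PP  <  k=3
[4,5] N  lex  "which"
[5,6] ((NP\N)\PP)\N  lex  "found"
[4,6] (NP\N)\PP  <  k=5
[2,6] NP\N  <  k=4
[6,7] NP\(NP\N)  lex  "park"
[2,7] NP  <  k=6
[0,7] S  >  k=2

[0,7] S   >
  [0,2] S/NP   <
    [0,1] "sent" : N
    [1,2] "song" : (S/NP)\N
  [2,7] NP   <
    [2,6] NP\N   <
      [2,4] PP   <
        [2,3] "near" : PP\NP
        [3,4] "often" : PP\(PP\NP)
      [4,6] (NP\N)\PP   <
        [4,5] "which" : N
        [5,6] "found" : ((NP\N)\PP)\N
    [6,7] "park" : NP\(NP\N)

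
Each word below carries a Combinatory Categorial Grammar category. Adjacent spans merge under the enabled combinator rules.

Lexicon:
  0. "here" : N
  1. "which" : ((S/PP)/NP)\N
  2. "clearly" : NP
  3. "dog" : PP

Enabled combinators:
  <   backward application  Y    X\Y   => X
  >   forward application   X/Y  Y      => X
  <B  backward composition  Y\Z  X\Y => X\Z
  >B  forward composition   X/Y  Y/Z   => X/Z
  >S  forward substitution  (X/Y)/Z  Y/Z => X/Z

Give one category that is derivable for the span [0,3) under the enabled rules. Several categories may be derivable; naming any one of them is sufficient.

[0,4] S   >
  [0,3] S/PP   >
    [0,2] (S/PP)/NP   <
      [0,1] "here" : N
      [1,2] "which" : ((S/PP)/NP)\N
    [2,3] "clearly" : NP
  [3,4] "dog" : PP

S/PP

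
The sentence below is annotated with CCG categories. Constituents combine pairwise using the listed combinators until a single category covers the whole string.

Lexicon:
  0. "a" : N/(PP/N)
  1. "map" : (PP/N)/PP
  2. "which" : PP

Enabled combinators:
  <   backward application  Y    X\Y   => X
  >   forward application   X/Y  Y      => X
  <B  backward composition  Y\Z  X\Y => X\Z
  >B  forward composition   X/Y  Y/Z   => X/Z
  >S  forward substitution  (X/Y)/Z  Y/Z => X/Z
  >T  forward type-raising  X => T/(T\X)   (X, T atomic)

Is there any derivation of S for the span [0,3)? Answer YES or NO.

NO

N/(PP/N) (PP/N)/PP PP
CKY chart[0,3] = {N, N/(N\N), N/(PP\PP), NP/(NP\N), PP/(PP\N), S/(S\N)}; S ∉ chart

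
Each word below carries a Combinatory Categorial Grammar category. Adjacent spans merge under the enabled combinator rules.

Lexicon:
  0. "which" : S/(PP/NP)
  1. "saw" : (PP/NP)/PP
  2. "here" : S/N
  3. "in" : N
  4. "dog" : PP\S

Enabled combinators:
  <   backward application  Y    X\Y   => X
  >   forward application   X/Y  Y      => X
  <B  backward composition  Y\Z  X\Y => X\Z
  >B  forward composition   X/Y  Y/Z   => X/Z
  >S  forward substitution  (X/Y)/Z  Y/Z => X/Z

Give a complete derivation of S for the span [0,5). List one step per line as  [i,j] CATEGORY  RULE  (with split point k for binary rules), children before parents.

[0,5] S   >
  [0,2] S/PP   >B
    [0,1] "which" : S/(PP/NP)
    [1,2] "saw" : (PP/NP)/PP
  [2,5] PP   <
    [2,4] S   >
      [2,3] "here" : S/N
      [3,4] "in" : N
    [4,5] "dog" : PP\S

[0,1] S/(PP/NP)  lex  "which"
[1,2] (PP/NP)/PP  lex  "saw"
[0,2] S/PP  >B  k=1
[2,3] S/N  lex  "here"
[3,4] N  lex  "in"
[2,4] S  >  k=3
[4,5] PP\S  lex  "dog"
[2,5] PP  <  k=4
[0,5] S  >  k=2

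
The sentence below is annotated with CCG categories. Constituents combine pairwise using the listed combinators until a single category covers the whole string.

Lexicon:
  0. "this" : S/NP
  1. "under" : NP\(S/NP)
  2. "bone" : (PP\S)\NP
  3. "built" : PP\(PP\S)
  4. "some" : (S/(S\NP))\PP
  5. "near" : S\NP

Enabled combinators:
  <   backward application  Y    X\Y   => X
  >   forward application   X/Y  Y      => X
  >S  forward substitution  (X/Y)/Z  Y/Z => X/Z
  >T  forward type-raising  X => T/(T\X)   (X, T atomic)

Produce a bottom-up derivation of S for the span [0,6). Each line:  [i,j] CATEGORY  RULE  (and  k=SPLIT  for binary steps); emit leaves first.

[0,1] S/NP  lex  "this"
[1,2] NP\(S/NP)  lex  "under"
[0,2] NP  <  k=1
[2,3] (PP\S)\NP  lex  "bone"
[0,3] PP\S  <  k=2
[3,4] PP\(PP\S)  lex  "built"
[0,4] PP  <  k=3
[4,5] (S/(S\NP))\PP  lex  "some"
[0,5] S/(S\NP)  <  k=4
[5,6] S\NP  lex  "near"
[0,6] S  >  k=5

[0,6] S   >
  [0,5] S/(S\NP)   <
    [0,4] PP   <
      [0,3] PP\S   <
        [0,2] NP   <
          [0,1] "this" : S/NP
          [1,2] "under" : NP\(S/NP)
        [2,3] "bone" : (PP\S)\NP
      [3,4] "built" : PP\(PP\S)
    [4,5] "some" : (S/(S\NP))\PP
  [5,6] "near" : S\NP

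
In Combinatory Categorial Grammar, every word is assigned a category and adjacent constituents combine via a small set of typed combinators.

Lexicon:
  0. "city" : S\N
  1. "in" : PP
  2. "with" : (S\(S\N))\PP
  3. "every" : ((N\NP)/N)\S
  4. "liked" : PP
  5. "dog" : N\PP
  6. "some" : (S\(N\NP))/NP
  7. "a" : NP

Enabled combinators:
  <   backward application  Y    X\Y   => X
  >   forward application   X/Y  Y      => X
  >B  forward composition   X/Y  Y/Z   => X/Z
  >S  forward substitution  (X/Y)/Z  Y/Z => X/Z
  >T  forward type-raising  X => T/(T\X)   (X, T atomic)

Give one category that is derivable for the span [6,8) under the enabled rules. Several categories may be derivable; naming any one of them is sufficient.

[0,8] S   <
  [0,6] N\NP   >
    [0,4] (N\NP)/N   <
      [0,3] S   <
        [0,1] "city" : S\N
        [1,3] S\(S\N)   <
          [1,2] "in" : PP
          [2,3] "with" : (S\(S\N))\PP
      [3,4] "every" : ((N\NP)/N)\S
    [4,6] N   <
      [4,5] "liked" : PP
      [5,6] "dog" : N\PP
  [6,8] S\(N\NP)   >
    [6,7] "some" : (S\(N\NP))/NP
    [7,8] "a" : NP

S\(N\NP)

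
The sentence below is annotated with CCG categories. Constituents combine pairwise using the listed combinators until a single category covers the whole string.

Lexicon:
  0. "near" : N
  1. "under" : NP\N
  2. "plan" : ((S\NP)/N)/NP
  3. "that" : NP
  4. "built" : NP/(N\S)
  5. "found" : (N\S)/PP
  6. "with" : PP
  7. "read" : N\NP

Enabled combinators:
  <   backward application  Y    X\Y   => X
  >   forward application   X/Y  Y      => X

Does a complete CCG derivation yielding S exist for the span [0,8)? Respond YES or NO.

[0,8] S   <
  [0,2] NP   <
    [0,1] "near" : N
    [1,2] "under" : NP\N
  [2,8] S\NP   >
    [2,4] (S\NP)/N   >
      [2,3] "plan" : ((S\NP)/N)/NP
      [3,4] "that" : NP
    [4,8] N   <
      [4,7] NP   >
        [4,5] "built" : NP/(N\S)
        [5,7] N\S   >
          [5,6] "found" : (N\S)/PP
          [6,7] "with" : PP
      [7,8] "read" : N\NP

YES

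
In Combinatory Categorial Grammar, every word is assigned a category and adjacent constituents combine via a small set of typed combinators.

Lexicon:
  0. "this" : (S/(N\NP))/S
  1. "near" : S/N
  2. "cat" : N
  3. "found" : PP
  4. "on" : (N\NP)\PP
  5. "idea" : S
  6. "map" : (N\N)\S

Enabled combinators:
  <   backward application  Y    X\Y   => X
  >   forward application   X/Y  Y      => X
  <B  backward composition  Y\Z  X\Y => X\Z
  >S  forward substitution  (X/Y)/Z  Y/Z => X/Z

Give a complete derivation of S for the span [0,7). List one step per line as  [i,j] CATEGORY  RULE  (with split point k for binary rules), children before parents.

[0,7] S   >
  [0,3] S/(N\NP)   >
    [0,1] "this" : (S/(N\NP))/S
    [1,3] S   >
      [1,2] "near" : S/N
      [2,3] "cat" : N
  [3,7] N\NP   <B
    [3,5] N\NP   <
      [3,4] "found" : PP
      [4,5] "on" : (N\NP)\PP
    [5,7] N\N   <
      [5,6] "idea" : S
      [6,7] "map" : (N\N)\S

[0,1] (S/(N\NP))/S  lex  "this"
[1,2] S/N  lex  "near"
[2,3] N  lex  "cat"
[1,3] S  >  k=2
[0,3] S/(N\NP)  >  k=1
[3,4] PP  lex  "found"
[4,5] (N\NP)\PP  lex  "on"
[3,5] N\NP  <  k=4
[5,6] S  lex  "idea"
[6,7] (N\N)\S  lex  "map"
[5,7] N\N  <  k=6
[3,7] N\NP  <B  k=5
[0,7] S  >  k=3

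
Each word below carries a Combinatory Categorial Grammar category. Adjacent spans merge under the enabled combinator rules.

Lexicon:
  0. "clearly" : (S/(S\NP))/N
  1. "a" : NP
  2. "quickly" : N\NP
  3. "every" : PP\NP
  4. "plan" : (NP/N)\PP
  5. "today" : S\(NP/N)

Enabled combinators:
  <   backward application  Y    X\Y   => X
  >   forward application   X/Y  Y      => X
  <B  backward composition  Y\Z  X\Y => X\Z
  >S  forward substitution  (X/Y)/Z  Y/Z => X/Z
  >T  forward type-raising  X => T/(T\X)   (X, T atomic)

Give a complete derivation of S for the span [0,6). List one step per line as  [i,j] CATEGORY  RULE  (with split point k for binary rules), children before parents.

[0,1] (S/(S\NP))/N  lex  "clearly"
[1,2] NP  lex  "a"
[1,2] N/(N\NP)  >T
[2,3] N\NP  lex  "quickly"
[1,3] N  >  k=2
[0,3] S/(S\NP)  >  k=1
[3,4] PP\NP  lex  "every"
[4,5] (NP/N)\PP  lex  "plan"
[5,6] S\(NP/N)  lex  "today"
[4,6] S\PP  <B  k=5
[3,6] S\NP  <B  k=4
[0,6] S  >  k=3

[0,6] S   >
  [0,3] S/(S\NP)   >
    [0,1] "clearly" : (S/(S\NP))/N
    [1,3] N   >
      [1,2] N/(N\NP)   >T
        [1,2] "a" : NP
      [2,3] "quickly" : N\NP
  [3,6] S\NP   <B
    [3,4] "every" : PP\NP
    [4,6] S\PP   <B
      [4,5] "plan" : (NP/N)\PP
      [5,6] "today" : S\(NP/N)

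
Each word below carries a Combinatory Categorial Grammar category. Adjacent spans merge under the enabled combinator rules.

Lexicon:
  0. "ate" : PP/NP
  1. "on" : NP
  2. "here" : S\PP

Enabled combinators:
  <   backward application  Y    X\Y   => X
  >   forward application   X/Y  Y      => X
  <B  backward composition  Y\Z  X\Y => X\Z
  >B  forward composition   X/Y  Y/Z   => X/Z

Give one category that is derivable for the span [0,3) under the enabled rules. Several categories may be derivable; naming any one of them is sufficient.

S

[0,3] S   <
  [0,2] PP   >
    [0,1] "ate" : PP/NP
    [1,2] "on" : NP
  [2,3] "here" : S\PP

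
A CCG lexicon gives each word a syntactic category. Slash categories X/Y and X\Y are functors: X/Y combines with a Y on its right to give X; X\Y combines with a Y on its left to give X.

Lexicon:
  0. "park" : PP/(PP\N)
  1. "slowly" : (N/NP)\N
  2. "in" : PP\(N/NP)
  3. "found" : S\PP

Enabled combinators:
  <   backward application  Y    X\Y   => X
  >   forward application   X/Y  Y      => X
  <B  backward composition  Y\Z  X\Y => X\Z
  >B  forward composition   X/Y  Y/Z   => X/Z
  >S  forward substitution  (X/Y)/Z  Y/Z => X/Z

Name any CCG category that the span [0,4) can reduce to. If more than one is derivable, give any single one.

[0,4] S   <
  [0,3] PP   >
    [0,1] "park" : PP/(PP\N)
    [1,3] PP\N   <B
      [1,2] "slowly" : (N/NP)\N
      [2,3] "in" : PP\(N/NP)
  [3,4] "found" : S\PP

S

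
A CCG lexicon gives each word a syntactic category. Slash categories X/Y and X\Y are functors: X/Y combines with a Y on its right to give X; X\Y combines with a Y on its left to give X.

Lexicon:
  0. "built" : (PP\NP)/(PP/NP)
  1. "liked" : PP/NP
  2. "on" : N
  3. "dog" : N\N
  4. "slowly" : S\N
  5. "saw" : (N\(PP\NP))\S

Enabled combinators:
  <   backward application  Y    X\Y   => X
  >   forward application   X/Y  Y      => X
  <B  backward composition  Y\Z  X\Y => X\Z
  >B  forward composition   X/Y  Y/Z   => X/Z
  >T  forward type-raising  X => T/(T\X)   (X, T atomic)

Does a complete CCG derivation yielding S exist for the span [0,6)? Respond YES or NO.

(PP\NP)/(PP/NP) PP/NP N N\N S\N (N\(PP\NP))\S
CKY chart[0,6] = {N, N/(N\N), NP/(NP\N), PP/(PP\N), S/(S\N)}; S ∉ chart

NO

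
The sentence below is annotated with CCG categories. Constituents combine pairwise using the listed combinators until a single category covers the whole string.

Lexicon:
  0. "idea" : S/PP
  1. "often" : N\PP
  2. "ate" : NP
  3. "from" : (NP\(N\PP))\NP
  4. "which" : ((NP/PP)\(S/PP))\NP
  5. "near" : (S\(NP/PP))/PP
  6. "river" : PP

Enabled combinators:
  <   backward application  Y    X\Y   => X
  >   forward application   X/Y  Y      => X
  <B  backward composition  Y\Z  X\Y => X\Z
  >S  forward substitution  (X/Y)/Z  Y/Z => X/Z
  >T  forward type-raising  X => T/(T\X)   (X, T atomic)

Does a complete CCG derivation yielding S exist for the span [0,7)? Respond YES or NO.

[0,7] S   <
  [0,5] NP/PP   <
    [0,1] "idea" : S/PP
    [1,5] (NP/PP)\(S/PP)   <
      [1,4] NP   <
        [1,2] "often" : N\PP
        [2,4] NP\(N\PP)   <
          [2,3] "ate" : NP
          [3,4] "from" : (NP\(N\PP))\NP
      [4,5] "which" : ((NP/PP)\(S/PP))\NP
  [5,7] S\(NP/PP)   >
    [5,6] "near" : (S\(NP/PP))/PP
    [6,7] "river" : PP

YES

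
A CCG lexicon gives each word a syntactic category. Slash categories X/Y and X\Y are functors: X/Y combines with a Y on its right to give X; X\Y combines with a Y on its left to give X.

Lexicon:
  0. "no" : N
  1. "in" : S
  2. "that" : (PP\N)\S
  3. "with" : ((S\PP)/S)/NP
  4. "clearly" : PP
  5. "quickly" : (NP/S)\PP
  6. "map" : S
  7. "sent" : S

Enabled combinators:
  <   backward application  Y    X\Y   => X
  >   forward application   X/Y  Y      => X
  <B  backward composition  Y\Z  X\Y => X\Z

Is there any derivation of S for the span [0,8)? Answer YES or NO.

[0,8] S   <
  [0,3] PP   <
    [0,1] "no" : N
    [1,3] PP\N   <
      [1,2] "in" : S
      [2,3] "that" : (PP\N)\S
  [3,8] S\PP   >
    [3,7] (S\PP)/S   >
      [3,4] "with" : ((S\PP)/S)/NP
      [4,7] NP   >
        [4,6] NP/S   <
          [4,5] "clearly" : PP
          [5,6] "quickly" : (NP/S)\PP
        [6,7] "map" : S
    [7,8] "sent" : S

YES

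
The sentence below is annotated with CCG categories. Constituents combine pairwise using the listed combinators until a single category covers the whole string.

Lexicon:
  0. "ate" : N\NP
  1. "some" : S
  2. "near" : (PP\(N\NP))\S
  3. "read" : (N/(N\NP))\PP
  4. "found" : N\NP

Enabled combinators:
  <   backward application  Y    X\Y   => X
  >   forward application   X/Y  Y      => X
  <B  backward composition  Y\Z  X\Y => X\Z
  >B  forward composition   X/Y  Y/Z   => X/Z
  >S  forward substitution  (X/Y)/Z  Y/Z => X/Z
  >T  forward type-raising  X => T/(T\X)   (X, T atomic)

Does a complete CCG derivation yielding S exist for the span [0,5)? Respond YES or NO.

N\NP S (PP\(N\NP))\S (N/(N\NP))\PP N\NP
CKY chart[0,5] = {N, N/(N\N), NP/(NP\N), PP/(PP\N), S/(S\N)}; S ∉ chart

NO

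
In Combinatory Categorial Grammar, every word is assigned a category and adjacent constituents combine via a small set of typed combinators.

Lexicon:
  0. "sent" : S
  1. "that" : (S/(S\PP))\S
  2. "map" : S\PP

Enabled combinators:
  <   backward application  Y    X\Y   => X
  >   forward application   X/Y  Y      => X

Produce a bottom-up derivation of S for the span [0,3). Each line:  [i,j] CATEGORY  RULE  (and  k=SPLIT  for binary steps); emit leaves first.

[0,1] S  lex  "sent"
[1,2] (S/(S\PP))\S  lex  "that"
[0,2] S/(S\PP)  <  k=1
[2,3] S\PP  lex  "map"
[0,3] S  >  k=2

[0,3] S   >
  [0,2] S/(S\PP)   <
    [0,1] "sent" : S
    [1,2] "that" : (S/(S\PP))\S
  [2,3] "map" : S\PP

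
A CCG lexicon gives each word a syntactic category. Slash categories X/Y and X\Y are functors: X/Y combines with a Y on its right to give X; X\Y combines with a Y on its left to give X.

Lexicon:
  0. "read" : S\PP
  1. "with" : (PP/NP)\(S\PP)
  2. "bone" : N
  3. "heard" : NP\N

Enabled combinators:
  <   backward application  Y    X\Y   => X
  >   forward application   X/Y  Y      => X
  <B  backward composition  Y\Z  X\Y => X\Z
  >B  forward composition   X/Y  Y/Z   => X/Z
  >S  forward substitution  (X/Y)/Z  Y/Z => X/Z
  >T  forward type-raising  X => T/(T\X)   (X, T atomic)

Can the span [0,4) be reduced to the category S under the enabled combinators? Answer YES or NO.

NO

S\PP (PP/NP)\(S\PP) N NP\N
CKY chart[0,4] = {N/(N\PP), NP/(NP\PP), PP, PP/(NP\NP), PP/(PP\PP), S/(S\PP)}; S ∉ chart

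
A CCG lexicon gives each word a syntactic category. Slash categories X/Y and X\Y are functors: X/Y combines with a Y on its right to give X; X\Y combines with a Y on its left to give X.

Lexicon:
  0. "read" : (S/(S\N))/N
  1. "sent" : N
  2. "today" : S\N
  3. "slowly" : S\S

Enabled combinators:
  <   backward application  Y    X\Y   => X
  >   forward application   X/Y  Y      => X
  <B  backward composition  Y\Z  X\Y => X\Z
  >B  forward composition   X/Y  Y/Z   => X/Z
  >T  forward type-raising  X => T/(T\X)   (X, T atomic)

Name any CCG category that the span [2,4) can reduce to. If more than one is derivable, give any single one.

S\N

[0,4] S   >
  [0,2] S/(S\N)   >
    [0,1] "read" : (S/(S\N))/N
    [1,2] "sent" : N
  [2,4] S\N   <B
    [2,3] "today" : S\N
    [3,4] "slowly" : S\S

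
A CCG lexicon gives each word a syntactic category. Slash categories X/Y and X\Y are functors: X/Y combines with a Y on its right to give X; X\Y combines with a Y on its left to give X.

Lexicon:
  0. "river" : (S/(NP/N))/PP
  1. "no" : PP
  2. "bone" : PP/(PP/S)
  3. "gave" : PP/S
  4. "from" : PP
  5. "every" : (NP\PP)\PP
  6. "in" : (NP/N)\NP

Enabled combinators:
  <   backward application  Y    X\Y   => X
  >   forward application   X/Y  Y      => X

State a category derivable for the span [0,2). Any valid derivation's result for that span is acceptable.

[0,7] S   >
  [0,2] S/(NP/N)   >
    [0,1] "river" : (S/(NP/N))/PP
    [1,2] "no" : PP
  [2,7] NP/N   <
    [2,6] NP   <
      [2,4] PP   >
        [2,3] "bone" : PP/(PP/S)
        [3,4] "gave" : PP/S
      [4,6] NP\PP   <
        [4,5] "from" : PP
        [5,6] "every" : (NP\PP)\PP
    [6,7] "in" : (NP/N)\NP

S/(NP/N)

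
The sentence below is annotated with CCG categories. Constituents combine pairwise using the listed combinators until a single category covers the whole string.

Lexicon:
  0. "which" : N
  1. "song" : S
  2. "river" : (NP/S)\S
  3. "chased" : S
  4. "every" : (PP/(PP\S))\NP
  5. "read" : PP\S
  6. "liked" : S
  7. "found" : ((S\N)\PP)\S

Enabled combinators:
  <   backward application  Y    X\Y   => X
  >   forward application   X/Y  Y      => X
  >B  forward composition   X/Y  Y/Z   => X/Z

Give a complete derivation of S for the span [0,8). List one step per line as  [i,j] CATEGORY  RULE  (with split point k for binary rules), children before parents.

[0,8] S   <
  [0,1] "which" : N
  [1,8] S\N   <
    [1,6] PP   >
      [1,5] PP/(PP\S)   <
        [1,4] NP   >
          [1,3] NP/S   <
            [1,2] "song" : S
            [2,3] "river" : (NP/S)\S
          [3,4] "chased" : S
        [4,5] "every" : (PP/(PP\S))\NP
      [5,6] "read" : PP\S
    [6,8] (S\N)\PP   <
      [6,7] "liked" : S
      [7,8] "found" : ((S\N)\PP)\S

[0,1] N  lex  "which"
[1,2] S  lex  "song"
[2,3] (NP/S)\S  lex  "river"
[1,3] NP/S  <  k=2
[3,4] S  lex  "chased"
[1,4] NP  >  k=3
[4,5] (PP/(PP\S))\NP  lex  "every"
[1,5] PP/(PP\S)  <  k=4
[5,6] PP\S  lex  "read"
[1,6] PP  >  k=5
[6,7] S  lex  "liked"
[7,8] ((S\N)\PP)\S  lex  "found"
[6,8] (S\N)\PP  <  k=7
[1,8] S\N  <  k=6
[0,8] S  <  k=1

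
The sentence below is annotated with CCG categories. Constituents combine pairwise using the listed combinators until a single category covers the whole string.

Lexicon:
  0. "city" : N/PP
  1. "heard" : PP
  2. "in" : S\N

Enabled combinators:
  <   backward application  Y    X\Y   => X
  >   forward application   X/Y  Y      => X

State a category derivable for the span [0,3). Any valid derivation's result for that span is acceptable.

[0,3] S   <
  [0,2] N   >
    [0,1] "city" : N/PP
    [1,2] "heard" : PP
  [2,3] "in" : S\N

S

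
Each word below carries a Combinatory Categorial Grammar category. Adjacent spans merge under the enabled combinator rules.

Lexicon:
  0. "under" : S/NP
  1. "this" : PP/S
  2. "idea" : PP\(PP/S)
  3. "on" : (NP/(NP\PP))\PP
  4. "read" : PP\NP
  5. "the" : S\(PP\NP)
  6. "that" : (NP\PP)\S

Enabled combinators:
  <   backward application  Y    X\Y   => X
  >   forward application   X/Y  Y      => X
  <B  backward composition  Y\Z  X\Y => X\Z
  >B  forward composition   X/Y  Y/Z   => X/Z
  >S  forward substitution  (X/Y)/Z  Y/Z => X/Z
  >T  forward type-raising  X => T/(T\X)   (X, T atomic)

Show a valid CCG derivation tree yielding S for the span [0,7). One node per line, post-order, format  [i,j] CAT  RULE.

[0,7] S   >
  [0,1] "under" : S/NP
  [1,7] NP   >
    [1,4] NP/(NP\PP)   <
      [1,3] PP   <
        [1,2] "this" : PP/S
        [2,3] "idea" : PP\(PP/S)
      [3,4] "on" : (NP/(NP\PP))\PP
    [4,7] NP\PP   <
      [4,6] S   <
        [4,5] "read" : PP\NP
        [5,6] "the" : S\(PP\NP)
      [6,7] "that" : (NP\PP)\S

[0,1] S/NP  lex  "under"
[1,2] PP/S  lex  "this"
[2,3] PP\(PP/S)  lex  "idea"
[1,3] PP  <  k=2
[3,4] (NP/(NP\PP))\PP  lex  "on"
[1,4] NP/(NP\PP)  <  k=3
[4,5] PP\NP  lex  "read"
[5,6] S\(PP\NP)  lex  "the"
[4,6] S  <  k=5
[6,7] (NP\PP)\S  lex  "that"
[4,7] NP\PP  <  k=6
[1,7] NP  >  k=4
[0,7] S  >  k=1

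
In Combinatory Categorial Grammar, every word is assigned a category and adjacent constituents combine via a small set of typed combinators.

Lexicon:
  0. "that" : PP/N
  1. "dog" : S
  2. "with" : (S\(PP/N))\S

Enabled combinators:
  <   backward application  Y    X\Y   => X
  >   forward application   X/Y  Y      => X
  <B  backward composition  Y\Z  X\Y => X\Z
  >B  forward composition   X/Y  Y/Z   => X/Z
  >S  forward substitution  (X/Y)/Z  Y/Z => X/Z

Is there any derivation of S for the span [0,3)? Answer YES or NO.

YES

[0,3] S   <
  [0,1] "that" : PP/N
  [1,3] S\(PP/N)   <
    [1,2] "dog" : S
    [2,3] "with" : (S\(PP/N))\S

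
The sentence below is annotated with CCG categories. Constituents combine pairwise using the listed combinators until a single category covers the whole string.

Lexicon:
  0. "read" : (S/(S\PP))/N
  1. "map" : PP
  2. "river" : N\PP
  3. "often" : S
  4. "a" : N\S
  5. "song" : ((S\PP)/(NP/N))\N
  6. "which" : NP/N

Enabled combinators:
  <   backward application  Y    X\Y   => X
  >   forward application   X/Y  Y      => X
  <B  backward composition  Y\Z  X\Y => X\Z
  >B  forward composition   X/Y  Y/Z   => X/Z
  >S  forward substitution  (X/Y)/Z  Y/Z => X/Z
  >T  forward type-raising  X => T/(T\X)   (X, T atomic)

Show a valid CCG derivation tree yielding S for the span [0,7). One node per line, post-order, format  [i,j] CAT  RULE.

[0,7] S   >
  [0,3] S/(S\PP)   >
    [0,1] "read" : (S/(S\PP))/N
    [1,3] N   <
      [1,2] "map" : PP
      [2,3] "river" : N\PP
  [3,7] S\PP   >
    [3,6] (S\PP)/(NP/N)   <
      [3,5] N   <
        [3,4] "often" : S
        [4,5] "a" : N\S
      [5,6] "song" : ((S\PP)/(NP/N))\N
    [6,7] "which" : NP/N

[0,1] (S/(S\PP))/N  lex  "read"
[1,2] PP  lex  "map"
[2,3] N\PP  lex  "river"
[1,3] N  <  k=2
[0,3] S/(S\PP)  >  k=1
[3,4] S  lex  "often"
[4,5] N\S  lex  "a"
[3,5] N  <  k=4
[5,6] ((S\PP)/(NP/N))\N  lex  "song"
[3,6] (S\PP)/(NP/N)  <  k=5
[6,7] NP/N  lex  "which"
[3,7] S\PP  >  k=6
[0,7] S  >  k=3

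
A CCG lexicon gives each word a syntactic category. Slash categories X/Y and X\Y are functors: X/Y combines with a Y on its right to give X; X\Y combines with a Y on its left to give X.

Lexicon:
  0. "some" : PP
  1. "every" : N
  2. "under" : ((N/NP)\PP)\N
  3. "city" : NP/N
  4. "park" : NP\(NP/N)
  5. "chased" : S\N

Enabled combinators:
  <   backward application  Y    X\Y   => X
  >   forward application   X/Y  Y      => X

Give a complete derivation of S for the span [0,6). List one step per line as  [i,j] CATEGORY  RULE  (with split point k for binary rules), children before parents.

[0,6] S   <
  [0,5] N   >
    [0,3] N/NP   <
      [0,1] "some" : PP
      [1,3] (N/NP)\PP   <
        [1,2] "every" : N
        [2,3] "under" : ((N/NP)\PP)\N
    [3,5] NP   <
      [3,4] "city" : NP/N
      [4,5] "park" : NP\(NP/N)
  [5,6] "chased" : S\N

[0,1] PP  lex  "some"
[1,2] N  lex  "every"
[2,3] ((N/NP)\PP)\N  lex  "under"
[1,3] (N/NP)\PP  <  k=2
[0,3] N/NP  <  k=1
[3,4] NP/N  lex  "city"
[4,5] NP\(NP/N)  lex  "park"
[3,5] NP  <  k=4
[0,5] N  >  k=3
[5,6] S\N  lex  "chased"
[0,6] S  <  k=5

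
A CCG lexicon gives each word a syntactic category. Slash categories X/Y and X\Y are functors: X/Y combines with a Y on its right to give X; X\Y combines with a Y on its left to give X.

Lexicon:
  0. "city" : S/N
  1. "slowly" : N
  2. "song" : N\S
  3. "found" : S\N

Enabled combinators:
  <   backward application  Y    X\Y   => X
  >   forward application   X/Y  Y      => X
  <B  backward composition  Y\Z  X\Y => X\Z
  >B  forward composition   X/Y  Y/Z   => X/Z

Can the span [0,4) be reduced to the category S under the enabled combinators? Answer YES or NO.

[0,4] S   <
  [0,3] N   <
    [0,2] S   >
      [0,1] "city" : S/N
      [1,2] "slowly" : N
    [2,3] "song" : N\S
  [3,4] "found" : S\N

YES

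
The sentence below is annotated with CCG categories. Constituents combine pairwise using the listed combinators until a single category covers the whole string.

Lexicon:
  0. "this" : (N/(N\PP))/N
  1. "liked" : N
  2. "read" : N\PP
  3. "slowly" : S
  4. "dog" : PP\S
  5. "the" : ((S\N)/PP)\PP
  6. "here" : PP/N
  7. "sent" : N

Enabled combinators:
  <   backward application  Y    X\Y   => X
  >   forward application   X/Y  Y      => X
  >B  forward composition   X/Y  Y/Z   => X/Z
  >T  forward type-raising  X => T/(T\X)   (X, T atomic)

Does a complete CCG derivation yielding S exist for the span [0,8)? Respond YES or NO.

[0,8] S   <
  [0,3] N   >
    [0,2] N/(N\PP)   >
      [0,1] "this" : (N/(N\PP))/N
      [1,2] "liked" : N
    [2,3] "read" : N\PP
  [3,8] S\N   >
    [3,6] (S\N)/PP   <
      [3,5] PP   <
        [3,4] "slowly" : S
        [4,5] "dog" : PP\S
      [5,6] "the" : ((S\N)/PP)\PP
    [6,8] PP   >
      [6,7] "here" : PP/N
      [7,8] "sent" : N

YES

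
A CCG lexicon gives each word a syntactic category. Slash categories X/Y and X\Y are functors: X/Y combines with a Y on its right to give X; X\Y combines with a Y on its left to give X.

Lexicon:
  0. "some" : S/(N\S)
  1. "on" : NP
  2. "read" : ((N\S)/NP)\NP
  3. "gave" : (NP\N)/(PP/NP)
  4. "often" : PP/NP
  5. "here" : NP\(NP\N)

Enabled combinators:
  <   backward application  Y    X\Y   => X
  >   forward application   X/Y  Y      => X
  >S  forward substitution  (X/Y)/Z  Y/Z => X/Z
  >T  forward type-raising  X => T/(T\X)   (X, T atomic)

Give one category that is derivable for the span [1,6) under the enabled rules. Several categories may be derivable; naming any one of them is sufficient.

[0,6] S   >
  [0,1] "some" : S/(N\S)
  [1,6] N\S   >
    [1,3] (N\S)/NP   <
      [1,2] "on" : NP
      [2,3] "read" : ((N\S)/NP)\NP
    [3,6] NP   <
      [3,5] NP\N   >
        [3,4] "gave" : (NP\N)/(PP/NP)
        [4,5] "often" : PP/NP
      [5,6] "here" : NP\(NP\N)

N\S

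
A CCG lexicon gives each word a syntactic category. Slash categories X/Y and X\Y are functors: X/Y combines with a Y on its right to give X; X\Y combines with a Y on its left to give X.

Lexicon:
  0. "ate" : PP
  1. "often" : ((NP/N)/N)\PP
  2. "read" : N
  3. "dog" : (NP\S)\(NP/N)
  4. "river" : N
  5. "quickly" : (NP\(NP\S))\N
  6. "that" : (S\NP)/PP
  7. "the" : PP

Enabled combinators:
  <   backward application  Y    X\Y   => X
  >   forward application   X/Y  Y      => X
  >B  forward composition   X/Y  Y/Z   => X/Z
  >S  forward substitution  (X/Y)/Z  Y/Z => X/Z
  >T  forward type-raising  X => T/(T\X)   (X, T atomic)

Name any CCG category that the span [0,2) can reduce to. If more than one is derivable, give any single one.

[0,8] S   <
  [0,6] NP   <
    [0,4] NP\S   <
      [0,3] NP/N   >
        [0,2] (NP/N)/N   <
          [0,1] "ate" : PP
          [1,2] "often" : ((NP/N)/N)\PP
        [2,3] "read" : N
      [3,4] "dog" : (NP\S)\(NP/N)
    [4,6] NP\(NP\S)   <
      [4,5] "river" : N
      [5,6] "quickly" : (NP\(NP\S))\N
  [6,8] S\NP   >
    [6,7] "that" : (S\NP)/PP
    [7,8] "the" : PP

(NP/N)/N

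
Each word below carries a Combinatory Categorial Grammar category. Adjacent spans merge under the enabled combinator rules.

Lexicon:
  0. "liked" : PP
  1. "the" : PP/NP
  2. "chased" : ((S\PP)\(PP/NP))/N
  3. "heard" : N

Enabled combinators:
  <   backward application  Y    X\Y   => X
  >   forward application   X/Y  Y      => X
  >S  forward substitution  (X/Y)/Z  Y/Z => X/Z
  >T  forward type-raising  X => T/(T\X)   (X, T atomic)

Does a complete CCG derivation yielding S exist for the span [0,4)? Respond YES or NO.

YES

[0,4] S   >
  [0,1] S/(S\PP)   >T
    [0,1] "liked" : PP
  [1,4] S\PP   <
    [1,2] "the" : PP/NP
    [2,4] (S\PP)\(PP/NP)   >
      [2,3] "chased" : ((S\PP)\(PP/NP))/N
      [3,4] "heard" : N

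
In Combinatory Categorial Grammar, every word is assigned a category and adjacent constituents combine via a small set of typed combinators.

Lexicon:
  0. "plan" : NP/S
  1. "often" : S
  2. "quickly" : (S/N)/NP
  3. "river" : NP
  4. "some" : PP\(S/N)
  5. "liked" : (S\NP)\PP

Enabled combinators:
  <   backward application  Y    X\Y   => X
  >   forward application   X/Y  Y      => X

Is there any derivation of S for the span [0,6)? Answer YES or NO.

[0,6] S   <
  [0,2] NP   >
    [0,1] "plan" : NP/S
    [1,2] "often" : S
  [2,6] S\NP   <
    [2,5] PP   <
      [2,4] S/N   >
        [2,3] "quickly" : (S/N)/NP
        [3,4] "river" : NP
      [4,5] "some" : PP\(S/N)
    [5,6] "liked" : (S\NP)\PP

YES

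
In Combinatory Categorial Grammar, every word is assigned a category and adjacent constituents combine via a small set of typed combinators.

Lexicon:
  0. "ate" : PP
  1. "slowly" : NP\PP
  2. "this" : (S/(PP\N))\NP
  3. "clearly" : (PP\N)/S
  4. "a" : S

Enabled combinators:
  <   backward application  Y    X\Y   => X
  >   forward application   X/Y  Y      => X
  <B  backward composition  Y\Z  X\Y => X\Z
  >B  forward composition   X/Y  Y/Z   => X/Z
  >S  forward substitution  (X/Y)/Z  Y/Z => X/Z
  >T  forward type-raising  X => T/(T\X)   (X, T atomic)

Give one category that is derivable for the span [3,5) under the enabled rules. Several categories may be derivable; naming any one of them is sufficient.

[0,5] S   >
  [0,3] S/(PP\N)   <
    [0,2] NP   >
      [0,1] NP/(NP\PP)   >T
        [0,1] "ate" : PP
      [1,2] "slowly" : NP\PP
    [2,3] "this" : (S/(PP\N))\NP
  [3,5] PP\N   >
    [3,4] "clearly" : (PP\N)/S
    [4,5] "a" : S

PP\N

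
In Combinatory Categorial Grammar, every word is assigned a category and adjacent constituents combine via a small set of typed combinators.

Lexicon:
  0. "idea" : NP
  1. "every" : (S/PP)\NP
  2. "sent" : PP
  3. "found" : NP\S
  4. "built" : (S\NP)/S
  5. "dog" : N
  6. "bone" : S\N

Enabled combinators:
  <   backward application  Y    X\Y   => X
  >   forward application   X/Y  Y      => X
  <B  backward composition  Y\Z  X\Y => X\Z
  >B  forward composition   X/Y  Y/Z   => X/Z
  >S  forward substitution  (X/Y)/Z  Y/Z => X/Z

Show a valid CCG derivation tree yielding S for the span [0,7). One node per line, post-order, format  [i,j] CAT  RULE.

[0,1] NP  lex  "idea"
[1,2] (S/PP)\NP  lex  "every"
[0,2] S/PP  <  k=1
[2,3] PP  lex  "sent"
[0,3] S  >  k=2
[3,4] NP\S  lex  "found"
[0,4] NP  <  k=3
[4,5] (S\NP)/S  lex  "built"
[5,6] N  lex  "dog"
[6,7] S\N  lex  "bone"
[5,7] S  <  k=6
[4,7] S\NP  >  k=5
[0,7] S  <  k=4

[0,7] S   <
  [0,4] NP   <
    [0,3] S   >
      [0,2] S/PP   <
        [0,1] "idea" : NP
        [1,2] "every" : (S/PP)\NP
      [2,3] "sent" : PP
    [3,4] "found" : NP\S
  [4,7] S\NP   >
    [4,5] "built" : (S\NP)/S
    [5,7] S   <
      [5,6] "dog" : N
      [6,7] "bone" : S\N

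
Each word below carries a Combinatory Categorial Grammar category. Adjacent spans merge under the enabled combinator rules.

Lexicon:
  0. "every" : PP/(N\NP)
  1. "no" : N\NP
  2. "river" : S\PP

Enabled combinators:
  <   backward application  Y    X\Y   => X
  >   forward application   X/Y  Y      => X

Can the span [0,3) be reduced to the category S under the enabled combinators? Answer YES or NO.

[0,3] S   <
  [0,2] PP   >
    [0,1] "every" : PP/(N\NP)
    [1,2] "no" : N\NP
  [2,3] "river" : S\PP

YES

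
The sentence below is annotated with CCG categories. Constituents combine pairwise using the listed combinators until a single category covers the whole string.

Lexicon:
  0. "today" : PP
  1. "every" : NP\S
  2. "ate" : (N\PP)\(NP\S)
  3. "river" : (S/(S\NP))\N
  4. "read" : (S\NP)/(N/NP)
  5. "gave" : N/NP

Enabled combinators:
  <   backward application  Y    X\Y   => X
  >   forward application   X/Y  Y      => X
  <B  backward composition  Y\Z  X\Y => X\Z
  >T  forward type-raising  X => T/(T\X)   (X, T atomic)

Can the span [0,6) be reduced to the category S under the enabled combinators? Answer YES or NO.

YES

[0,6] S   >
  [0,4] S/(S\NP)   <
    [0,3] N   >
      [0,1] N/(N\PP)   >T
        [0,1] "today" : PP
      [1,3] N\PP   <
        [1,2] "every" : NP\S
        [2,3] "ate" : (N\PP)\(NP\S)
    [3,4] "river" : (S/(S\NP))\N
  [4,6] S\NP   >
    [4,5] "read" : (S\NP)/(N/NP)
    [5,6] "gave" : N/NP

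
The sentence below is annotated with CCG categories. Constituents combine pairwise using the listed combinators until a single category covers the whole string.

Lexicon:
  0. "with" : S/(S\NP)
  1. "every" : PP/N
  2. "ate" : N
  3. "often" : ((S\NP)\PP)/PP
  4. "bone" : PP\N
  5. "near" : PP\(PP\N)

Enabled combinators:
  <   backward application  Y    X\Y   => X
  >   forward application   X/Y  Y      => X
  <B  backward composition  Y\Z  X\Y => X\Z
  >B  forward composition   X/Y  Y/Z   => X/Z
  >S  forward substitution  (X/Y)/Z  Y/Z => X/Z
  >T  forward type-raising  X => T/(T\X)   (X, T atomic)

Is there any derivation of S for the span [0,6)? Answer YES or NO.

YES

[0,6] S   >
  [0,1] "with" : S/(S\NP)
  [1,6] S\NP   <
    [1,3] PP   >
      [1,2] "every" : PP/N
      [2,3] "ate" : N
    [3,6] (S\NP)\PP   >
      [3,4] "often" : ((S\NP)\PP)/PP
      [4,6] PP   <
        [4,5] "bone" : PP\N
        [5,6] "near" : PP\(PP\N)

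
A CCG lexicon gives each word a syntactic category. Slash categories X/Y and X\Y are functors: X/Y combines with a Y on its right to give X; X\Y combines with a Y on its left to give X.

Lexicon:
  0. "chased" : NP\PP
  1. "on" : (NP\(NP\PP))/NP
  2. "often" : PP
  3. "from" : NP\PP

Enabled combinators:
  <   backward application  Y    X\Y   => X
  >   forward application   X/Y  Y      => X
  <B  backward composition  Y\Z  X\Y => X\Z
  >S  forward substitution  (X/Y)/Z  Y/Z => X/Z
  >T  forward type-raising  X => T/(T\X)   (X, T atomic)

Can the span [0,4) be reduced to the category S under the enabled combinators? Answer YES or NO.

NP\PP (NP\(NP\PP))/NP PP NP\PP
CKY chart[0,4] = {N/(N\NP), NP, NP/(NP\NP), PP/(PP\NP), S/(S\NP)}; S ∉ chart

NO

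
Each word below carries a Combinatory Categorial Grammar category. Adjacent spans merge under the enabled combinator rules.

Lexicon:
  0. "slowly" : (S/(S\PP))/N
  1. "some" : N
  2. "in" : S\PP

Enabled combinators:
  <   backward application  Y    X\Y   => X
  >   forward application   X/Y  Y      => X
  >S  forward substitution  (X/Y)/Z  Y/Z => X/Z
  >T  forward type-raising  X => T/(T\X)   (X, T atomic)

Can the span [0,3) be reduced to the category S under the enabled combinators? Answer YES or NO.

[0,3] S   >
  [0,2] S/(S\PP)   >
    [0,1] "slowly" : (S/(S\PP))/N
    [1,2] "some" : N
  [2,3] "in" : S\PP

YES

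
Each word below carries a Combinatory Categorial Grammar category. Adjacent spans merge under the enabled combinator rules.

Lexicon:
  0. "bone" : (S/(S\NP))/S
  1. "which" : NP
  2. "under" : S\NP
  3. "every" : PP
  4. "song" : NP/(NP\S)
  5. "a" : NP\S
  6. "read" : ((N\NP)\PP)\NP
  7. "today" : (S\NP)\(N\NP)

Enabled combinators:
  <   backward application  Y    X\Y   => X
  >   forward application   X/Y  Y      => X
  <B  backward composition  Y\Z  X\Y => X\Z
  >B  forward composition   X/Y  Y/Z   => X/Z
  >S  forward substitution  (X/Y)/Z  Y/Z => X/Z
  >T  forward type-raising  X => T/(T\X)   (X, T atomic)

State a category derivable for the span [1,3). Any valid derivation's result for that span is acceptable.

S

[0,8] S   >
  [0,3] S/(S\NP)   >
    [0,1] "bone" : (S/(S\NP))/S
    [1,3] S   <
      [1,2] "which" : NP
      [2,3] "under" : S\NP
  [3,8] S\NP   <
    [3,7] N\NP   <
      [3,4] "every" : PP
      [4,7] (N\NP)\PP   <
        [4,6] NP   >
          [4,5] "song" : NP/(NP\S)
          [5,6] "a" : NP\S
        [6,7] "read" : ((N\NP)\PP)\NP
    [7,8] "today" : (S\NP)\(N\NP)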